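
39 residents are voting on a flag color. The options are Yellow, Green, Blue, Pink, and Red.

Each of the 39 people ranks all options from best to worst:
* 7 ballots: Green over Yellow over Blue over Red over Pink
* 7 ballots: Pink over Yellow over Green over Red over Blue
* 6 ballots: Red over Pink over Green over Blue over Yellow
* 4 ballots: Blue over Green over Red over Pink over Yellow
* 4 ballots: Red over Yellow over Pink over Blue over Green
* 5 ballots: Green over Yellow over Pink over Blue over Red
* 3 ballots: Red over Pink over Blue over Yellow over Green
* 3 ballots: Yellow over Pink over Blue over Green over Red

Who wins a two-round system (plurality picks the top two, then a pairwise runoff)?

Green

Round 1 first-place votes: Yellow 3, Green 12, Blue 4, Pink 7, Red 13. Red and Green advance.
Runoff: Red is ranked above Green on 13 ballots, Green above Red on 26.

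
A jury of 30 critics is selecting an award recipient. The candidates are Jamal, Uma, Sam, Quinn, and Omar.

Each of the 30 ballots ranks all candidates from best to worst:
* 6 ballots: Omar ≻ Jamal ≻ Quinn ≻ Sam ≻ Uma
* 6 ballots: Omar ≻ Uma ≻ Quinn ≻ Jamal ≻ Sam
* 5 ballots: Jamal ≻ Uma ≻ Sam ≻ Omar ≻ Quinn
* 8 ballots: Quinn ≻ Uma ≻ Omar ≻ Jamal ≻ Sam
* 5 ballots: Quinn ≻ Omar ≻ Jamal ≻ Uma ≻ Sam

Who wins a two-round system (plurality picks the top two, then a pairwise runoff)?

Omar

Round 1 first-place votes: Jamal 5, Uma 0, Sam 0, Quinn 13, Omar 12. Quinn and Omar advance.
Runoff: Quinn is ranked above Omar on 13 ballots, Omar above Quinn on 17.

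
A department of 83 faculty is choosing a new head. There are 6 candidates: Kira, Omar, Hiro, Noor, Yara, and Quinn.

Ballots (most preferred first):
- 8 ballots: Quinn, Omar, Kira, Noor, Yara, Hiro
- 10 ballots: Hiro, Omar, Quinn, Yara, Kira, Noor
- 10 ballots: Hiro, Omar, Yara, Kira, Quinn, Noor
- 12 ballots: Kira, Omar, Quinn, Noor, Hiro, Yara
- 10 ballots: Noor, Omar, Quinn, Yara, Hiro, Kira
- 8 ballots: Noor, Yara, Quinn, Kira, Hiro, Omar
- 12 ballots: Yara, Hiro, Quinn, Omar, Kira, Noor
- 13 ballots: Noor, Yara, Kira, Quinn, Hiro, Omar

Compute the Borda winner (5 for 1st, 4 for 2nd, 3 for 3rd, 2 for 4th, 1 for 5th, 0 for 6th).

Quinn

Kira: 8×3 + 10×1 + 10×2 + 12×5 + 10×0 + 8×2 + 12×1 + 13×3 = 181
Omar: 8×4 + 10×4 + 10×4 + 12×4 + 10×4 + 8×0 + 12×2 + 13×0 = 224
Hiro: 8×0 + 10×5 + 10×5 + 12×1 + 10×1 + 8×1 + 12×4 + 13×1 = 191
Noor: 8×2 + 10×0 + 10×0 + 12×2 + 10×5 + 8×5 + 12×0 + 13×5 = 195
Yara: 8×1 + 10×2 + 10×3 + 12×0 + 10×2 + 8×4 + 12×5 + 13×4 = 222
Quinn: 8×5 + 10×3 + 10×1 + 12×3 + 10×3 + 8×3 + 12×3 + 13×2 = 232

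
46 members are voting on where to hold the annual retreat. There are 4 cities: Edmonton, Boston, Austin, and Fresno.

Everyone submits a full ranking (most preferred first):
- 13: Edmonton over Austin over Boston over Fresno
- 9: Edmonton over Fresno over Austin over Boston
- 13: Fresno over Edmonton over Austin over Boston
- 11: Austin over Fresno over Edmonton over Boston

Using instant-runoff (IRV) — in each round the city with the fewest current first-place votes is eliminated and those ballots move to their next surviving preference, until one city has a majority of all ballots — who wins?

Round 1: Edmonton 22, Boston 0, Austin 11, Fresno 13. Boston eliminated.
Round 2: Edmonton 22, Austin 11, Fresno 13. Austin eliminated.
Round 3: Edmonton 22, Fresno 24. Fresno has a majority (≥24).

Fresno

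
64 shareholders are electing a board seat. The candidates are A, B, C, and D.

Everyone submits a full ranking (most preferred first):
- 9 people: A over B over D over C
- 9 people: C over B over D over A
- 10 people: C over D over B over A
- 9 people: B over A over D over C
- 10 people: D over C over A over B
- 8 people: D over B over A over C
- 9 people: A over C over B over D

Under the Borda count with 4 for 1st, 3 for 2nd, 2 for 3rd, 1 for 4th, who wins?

A: 9×4 + 9×1 + 10×1 + 9×3 + 10×2 + 8×2 + 9×4 = 154
B: 9×3 + 9×3 + 10×2 + 9×4 + 10×1 + 8×3 + 9×2 = 162
C: 9×1 + 9×4 + 10×4 + 9×1 + 10×3 + 8×1 + 9×3 = 159
D: 9×2 + 9×2 + 10×3 + 9×2 + 10×4 + 8×4 + 9×1 = 165

D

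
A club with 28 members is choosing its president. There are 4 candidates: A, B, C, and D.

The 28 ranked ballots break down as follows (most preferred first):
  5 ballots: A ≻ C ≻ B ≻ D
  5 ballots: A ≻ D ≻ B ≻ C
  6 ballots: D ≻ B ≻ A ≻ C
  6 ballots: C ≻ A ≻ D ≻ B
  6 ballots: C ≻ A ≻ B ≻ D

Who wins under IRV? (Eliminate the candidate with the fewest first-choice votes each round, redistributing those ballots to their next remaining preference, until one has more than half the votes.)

A

Round 1: A 10, B 0, C 12, D 6. B eliminated.
Round 2: A 10, C 12, D 6. D eliminated.
Round 3: A 16, C 12. A has a majority (≥15).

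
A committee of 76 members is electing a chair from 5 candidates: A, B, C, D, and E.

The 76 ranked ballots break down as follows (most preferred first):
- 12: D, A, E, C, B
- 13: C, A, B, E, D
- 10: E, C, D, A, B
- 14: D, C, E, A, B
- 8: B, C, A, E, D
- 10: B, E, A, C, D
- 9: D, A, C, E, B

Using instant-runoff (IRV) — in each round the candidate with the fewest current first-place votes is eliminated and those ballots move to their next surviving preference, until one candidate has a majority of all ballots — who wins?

C

Round 1: A 0, B 18, C 13, D 35, E 10. A eliminated.
Round 2: B 18, C 13, D 35, E 10. E eliminated.
Round 3: B 18, C 23, D 35. B eliminated.
Round 4: C 41, D 35. C has a majority (≥39).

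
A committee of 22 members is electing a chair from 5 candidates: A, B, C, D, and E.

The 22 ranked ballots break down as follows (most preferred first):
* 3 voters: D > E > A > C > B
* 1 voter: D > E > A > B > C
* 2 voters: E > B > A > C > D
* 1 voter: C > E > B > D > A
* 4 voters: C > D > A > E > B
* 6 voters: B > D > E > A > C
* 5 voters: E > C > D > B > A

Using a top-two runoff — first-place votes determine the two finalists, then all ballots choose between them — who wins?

Round 1 first-place votes: A 0, B 6, C 5, D 4, E 7. E and B advance.
Runoff: E is ranked above B on 16 ballots, B above E on 6.

E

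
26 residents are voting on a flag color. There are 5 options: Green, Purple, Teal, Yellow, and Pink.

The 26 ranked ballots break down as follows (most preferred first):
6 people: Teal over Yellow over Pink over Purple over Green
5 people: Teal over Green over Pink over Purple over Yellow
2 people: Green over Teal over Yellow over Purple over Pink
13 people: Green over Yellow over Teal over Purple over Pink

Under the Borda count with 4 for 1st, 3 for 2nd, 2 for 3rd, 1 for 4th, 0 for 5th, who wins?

Green: 6×0 + 5×3 + 2×4 + 13×4 = 75
Purple: 6×1 + 5×1 + 2×1 + 13×1 = 26
Teal: 6×4 + 5×4 + 2×3 + 13×2 = 76
Yellow: 6×3 + 5×0 + 2×2 + 13×3 = 61
Pink: 6×2 + 5×2 + 2×0 + 13×0 = 22

Teal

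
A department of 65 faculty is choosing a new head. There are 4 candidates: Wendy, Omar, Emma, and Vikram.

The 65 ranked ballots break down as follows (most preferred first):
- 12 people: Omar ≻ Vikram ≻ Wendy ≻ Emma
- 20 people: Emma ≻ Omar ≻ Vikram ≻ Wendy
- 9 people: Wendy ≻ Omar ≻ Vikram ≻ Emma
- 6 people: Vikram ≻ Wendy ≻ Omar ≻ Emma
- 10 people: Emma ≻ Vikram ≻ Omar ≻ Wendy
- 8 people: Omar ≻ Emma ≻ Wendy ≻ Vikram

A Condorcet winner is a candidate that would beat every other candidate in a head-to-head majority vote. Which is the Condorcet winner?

Omar vs Wendy: 50–15
Omar vs Emma: 35–30
Omar vs Vikram: 49–16
Omar beats every other candidate.

Omar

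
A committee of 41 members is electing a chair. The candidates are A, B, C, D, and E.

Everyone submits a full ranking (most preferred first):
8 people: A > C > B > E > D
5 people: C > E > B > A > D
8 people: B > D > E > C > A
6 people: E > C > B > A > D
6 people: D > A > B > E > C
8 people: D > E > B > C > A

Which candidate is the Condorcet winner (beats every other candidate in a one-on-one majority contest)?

B vs A: 27–14
B vs C: 22–19
B vs D: 27–14
B vs E: 22–19
B beats every other candidate.

B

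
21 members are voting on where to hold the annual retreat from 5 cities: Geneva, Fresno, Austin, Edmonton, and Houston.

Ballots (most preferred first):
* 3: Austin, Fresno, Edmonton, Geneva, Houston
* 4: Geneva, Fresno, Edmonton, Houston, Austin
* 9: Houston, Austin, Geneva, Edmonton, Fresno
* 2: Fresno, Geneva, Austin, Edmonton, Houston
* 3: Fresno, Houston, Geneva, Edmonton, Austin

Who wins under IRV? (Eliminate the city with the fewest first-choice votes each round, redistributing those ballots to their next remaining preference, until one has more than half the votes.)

Round 1: Geneva 4, Fresno 5, Austin 3, Edmonton 0, Houston 9. Edmonton eliminated.
Round 2: Geneva 4, Fresno 5, Austin 3, Houston 9. Austin eliminated.
Round 3: Geneva 4, Fresno 8, Houston 9. Geneva eliminated.
Round 4: Fresno 12, Houston 9. Fresno has a majority (≥11).

Fresno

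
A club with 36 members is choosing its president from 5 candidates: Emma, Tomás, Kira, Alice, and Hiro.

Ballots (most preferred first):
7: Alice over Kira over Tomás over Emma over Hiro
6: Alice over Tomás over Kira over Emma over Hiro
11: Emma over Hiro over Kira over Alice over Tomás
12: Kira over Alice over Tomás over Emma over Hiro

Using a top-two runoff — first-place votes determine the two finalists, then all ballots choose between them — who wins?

Round 1 first-place votes: Emma 11, Tomás 0, Kira 12, Alice 13, Hiro 0. Alice and Kira advance.
Runoff: Alice is ranked above Kira on 13 ballots, Kira above Alice on 23.

Kira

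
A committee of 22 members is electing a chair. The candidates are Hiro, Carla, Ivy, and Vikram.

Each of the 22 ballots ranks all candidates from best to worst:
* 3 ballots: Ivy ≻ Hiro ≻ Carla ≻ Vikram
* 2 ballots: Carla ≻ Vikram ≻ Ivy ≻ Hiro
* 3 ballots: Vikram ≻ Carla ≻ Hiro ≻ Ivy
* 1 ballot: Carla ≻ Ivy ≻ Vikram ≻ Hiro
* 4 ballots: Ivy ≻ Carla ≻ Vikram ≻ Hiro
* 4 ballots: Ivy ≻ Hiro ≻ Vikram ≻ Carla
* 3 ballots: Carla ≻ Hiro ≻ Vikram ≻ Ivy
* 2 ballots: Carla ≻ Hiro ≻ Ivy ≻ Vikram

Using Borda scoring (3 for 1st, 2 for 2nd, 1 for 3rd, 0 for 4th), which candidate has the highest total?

Hiro: 3×2 + 2×0 + 3×1 + 1×0 + 4×0 + 4×2 + 3×2 + 2×2 = 27
Carla: 3×1 + 2×3 + 3×2 + 1×3 + 4×2 + 4×0 + 3×3 + 2×3 = 41
Ivy: 3×3 + 2×1 + 3×0 + 1×2 + 4×3 + 4×3 + 3×0 + 2×1 = 39
Vikram: 3×0 + 2×2 + 3×3 + 1×1 + 4×1 + 4×1 + 3×1 + 2×0 = 25

Carla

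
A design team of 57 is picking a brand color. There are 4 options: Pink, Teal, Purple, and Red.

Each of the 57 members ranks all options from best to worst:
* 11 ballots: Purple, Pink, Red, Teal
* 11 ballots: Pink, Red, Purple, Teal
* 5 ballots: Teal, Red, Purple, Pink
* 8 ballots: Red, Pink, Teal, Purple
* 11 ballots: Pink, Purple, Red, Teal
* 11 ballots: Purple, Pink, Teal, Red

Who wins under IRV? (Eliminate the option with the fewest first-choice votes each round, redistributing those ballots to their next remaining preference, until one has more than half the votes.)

Pink

Round 1: Pink 22, Teal 5, Purple 22, Red 8. Teal eliminated.
Round 2: Pink 22, Purple 22, Red 13. Red eliminated.
Round 3: Pink 30, Purple 27. Pink has a majority (≥29).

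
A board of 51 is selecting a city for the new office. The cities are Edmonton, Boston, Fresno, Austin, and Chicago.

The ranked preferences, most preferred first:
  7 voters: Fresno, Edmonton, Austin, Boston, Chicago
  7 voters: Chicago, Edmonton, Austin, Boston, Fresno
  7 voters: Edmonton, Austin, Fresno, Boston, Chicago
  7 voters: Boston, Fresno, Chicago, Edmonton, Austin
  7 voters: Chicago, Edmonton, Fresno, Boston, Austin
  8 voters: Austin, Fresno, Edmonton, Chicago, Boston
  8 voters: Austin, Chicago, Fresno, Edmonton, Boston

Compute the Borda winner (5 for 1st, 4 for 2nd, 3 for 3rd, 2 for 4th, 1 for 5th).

Edmonton

Edmonton: 7×4 + 7×4 + 7×5 + 7×2 + 7×4 + 8×3 + 8×2 = 173
Boston: 7×2 + 7×2 + 7×2 + 7×5 + 7×2 + 8×1 + 8×1 = 107
Fresno: 7×5 + 7×1 + 7×3 + 7×4 + 7×3 + 8×4 + 8×3 = 168
Austin: 7×3 + 7×3 + 7×4 + 7×1 + 7×1 + 8×5 + 8×5 = 164
Chicago: 7×1 + 7×5 + 7×1 + 7×3 + 7×5 + 8×2 + 8×4 = 153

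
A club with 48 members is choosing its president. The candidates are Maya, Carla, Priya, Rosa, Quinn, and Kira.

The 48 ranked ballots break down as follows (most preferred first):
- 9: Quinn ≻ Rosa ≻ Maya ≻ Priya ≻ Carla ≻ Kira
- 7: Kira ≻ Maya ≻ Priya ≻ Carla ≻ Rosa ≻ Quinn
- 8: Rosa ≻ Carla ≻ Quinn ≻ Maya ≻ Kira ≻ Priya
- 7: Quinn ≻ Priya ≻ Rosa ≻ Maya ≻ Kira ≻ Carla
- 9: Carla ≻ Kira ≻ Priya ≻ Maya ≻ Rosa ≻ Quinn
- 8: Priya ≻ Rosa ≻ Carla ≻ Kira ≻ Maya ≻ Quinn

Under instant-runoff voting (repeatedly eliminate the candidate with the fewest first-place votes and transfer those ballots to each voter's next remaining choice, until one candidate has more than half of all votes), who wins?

Round 1: Maya 0, Carla 9, Priya 8, Rosa 8, Quinn 16, Kira 7. Maya eliminated.
Round 2: Carla 9, Priya 8, Rosa 8, Quinn 16, Kira 7. Kira eliminated.
Round 3: Carla 9, Priya 15, Rosa 8, Quinn 16. Rosa eliminated.
Round 4: Carla 17, Priya 15, Quinn 16. Priya eliminated.
Round 5: Carla 32, Quinn 16. Carla has a majority (≥25).

Carla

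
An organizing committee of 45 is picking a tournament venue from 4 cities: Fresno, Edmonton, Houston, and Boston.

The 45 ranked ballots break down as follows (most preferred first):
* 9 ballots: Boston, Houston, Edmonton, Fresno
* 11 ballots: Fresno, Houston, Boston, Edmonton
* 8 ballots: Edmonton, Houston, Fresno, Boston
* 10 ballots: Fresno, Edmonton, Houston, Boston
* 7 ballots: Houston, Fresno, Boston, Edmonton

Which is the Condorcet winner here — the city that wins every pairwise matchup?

Houston vs Fresno: 24–21
Houston vs Edmonton: 27–18
Houston vs Boston: 36–9
Houston beats every other city.

Houston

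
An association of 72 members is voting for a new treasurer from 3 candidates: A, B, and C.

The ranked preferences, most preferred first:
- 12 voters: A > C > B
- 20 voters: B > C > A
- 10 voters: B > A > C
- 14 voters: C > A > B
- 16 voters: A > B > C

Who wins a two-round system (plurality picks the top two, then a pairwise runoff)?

Round 1 first-place votes: A 28, B 30, C 14. B and A advance.
Runoff: B is ranked above A on 30 ballots, A above B on 42.

A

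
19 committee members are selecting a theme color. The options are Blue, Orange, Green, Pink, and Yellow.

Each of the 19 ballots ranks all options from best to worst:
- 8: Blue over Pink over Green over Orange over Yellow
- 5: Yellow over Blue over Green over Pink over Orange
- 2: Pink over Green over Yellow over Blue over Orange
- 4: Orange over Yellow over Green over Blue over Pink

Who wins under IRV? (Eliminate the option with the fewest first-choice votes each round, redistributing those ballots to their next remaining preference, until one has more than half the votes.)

Round 1: Blue 8, Orange 4, Green 0, Pink 2, Yellow 5. Green eliminated.
Round 2: Blue 8, Orange 4, Pink 2, Yellow 5. Pink eliminated.
Round 3: Blue 8, Orange 4, Yellow 7. Orange eliminated.
Round 4: Blue 8, Yellow 11. Yellow has a majority (≥10).

Yellow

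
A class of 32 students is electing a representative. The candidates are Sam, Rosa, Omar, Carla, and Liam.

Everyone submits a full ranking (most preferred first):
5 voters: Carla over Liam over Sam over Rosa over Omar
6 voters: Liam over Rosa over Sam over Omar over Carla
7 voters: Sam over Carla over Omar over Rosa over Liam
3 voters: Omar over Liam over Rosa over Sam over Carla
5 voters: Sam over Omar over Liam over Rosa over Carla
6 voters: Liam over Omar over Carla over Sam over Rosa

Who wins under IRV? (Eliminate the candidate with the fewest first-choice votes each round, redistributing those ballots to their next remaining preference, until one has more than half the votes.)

Liam

Round 1: Sam 12, Rosa 0, Omar 3, Carla 5, Liam 12. Rosa eliminated.
Round 2: Sam 12, Omar 3, Carla 5, Liam 12. Omar eliminated.
Round 3: Sam 12, Carla 5, Liam 15. Carla eliminated.
Round 4: Sam 12, Liam 20. Liam has a majority (≥17).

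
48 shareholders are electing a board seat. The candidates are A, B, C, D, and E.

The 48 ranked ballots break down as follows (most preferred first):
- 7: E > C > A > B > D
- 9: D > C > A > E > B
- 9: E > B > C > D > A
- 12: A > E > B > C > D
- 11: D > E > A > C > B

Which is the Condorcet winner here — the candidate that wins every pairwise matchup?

E

E vs A: 27–21
E vs B: 48–0
E vs C: 39–9
E vs D: 28–20
E beats every other candidate.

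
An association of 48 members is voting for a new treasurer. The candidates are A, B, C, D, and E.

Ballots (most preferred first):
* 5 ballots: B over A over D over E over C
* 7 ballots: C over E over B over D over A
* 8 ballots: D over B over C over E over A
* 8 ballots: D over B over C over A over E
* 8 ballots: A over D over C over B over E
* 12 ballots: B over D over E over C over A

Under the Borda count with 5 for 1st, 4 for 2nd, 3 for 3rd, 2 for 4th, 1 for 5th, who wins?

A: 5×4 + 7×1 + 8×1 + 8×2 + 8×5 + 12×1 = 103
B: 5×5 + 7×3 + 8×4 + 8×4 + 8×2 + 12×5 = 186
C: 5×1 + 7×5 + 8×3 + 8×3 + 8×3 + 12×2 = 136
D: 5×3 + 7×2 + 8×5 + 8×5 + 8×4 + 12×4 = 189
E: 5×2 + 7×4 + 8×2 + 8×1 + 8×1 + 12×3 = 106

D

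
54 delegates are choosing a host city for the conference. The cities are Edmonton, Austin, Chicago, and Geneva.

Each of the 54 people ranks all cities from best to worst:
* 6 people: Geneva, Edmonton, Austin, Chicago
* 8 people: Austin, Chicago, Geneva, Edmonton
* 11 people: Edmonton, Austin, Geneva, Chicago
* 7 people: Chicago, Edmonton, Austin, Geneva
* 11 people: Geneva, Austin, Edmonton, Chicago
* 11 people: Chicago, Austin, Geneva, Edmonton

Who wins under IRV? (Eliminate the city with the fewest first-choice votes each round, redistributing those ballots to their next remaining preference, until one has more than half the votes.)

Round 1: Edmonton 11, Austin 8, Chicago 18, Geneva 17. Austin eliminated.
Round 2: Edmonton 11, Chicago 26, Geneva 17. Edmonton eliminated.
Round 3: Chicago 26, Geneva 28. Geneva has a majority (≥28).

Geneva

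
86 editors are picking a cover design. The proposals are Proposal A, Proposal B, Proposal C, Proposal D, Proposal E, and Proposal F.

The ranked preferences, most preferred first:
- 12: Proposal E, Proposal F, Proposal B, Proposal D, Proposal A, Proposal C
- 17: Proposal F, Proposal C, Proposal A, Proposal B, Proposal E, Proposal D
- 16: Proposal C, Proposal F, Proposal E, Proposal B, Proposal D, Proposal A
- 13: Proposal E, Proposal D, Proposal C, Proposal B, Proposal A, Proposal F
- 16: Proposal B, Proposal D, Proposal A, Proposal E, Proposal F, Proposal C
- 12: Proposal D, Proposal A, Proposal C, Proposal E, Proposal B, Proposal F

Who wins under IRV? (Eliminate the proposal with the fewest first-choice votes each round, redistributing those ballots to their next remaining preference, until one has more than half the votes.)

Proposal C

Round 1: Proposal A 0, Proposal B 16, Proposal C 16, Proposal D 12, Proposal E 25, Proposal F 17. Proposal A eliminated.
Round 2: Proposal B 16, Proposal C 16, Proposal D 12, Proposal E 25, Proposal F 17. Proposal D eliminated.
Round 3: Proposal B 16, Proposal C 28, Proposal E 25, Proposal F 17. Proposal B eliminated.
Round 4: Proposal C 28, Proposal E 41, Proposal F 17. Proposal F eliminated.
Round 5: Proposal C 45, Proposal E 41. Proposal C has a majority (≥44).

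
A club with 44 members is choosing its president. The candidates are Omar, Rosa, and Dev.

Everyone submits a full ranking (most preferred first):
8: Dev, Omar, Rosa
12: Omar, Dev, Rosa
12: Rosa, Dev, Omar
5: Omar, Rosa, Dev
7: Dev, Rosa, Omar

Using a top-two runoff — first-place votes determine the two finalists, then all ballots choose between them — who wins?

Dev

Round 1 first-place votes: Omar 17, Rosa 12, Dev 15. Omar and Dev advance.
Runoff: Omar is ranked above Dev on 17 ballots, Dev above Omar on 27.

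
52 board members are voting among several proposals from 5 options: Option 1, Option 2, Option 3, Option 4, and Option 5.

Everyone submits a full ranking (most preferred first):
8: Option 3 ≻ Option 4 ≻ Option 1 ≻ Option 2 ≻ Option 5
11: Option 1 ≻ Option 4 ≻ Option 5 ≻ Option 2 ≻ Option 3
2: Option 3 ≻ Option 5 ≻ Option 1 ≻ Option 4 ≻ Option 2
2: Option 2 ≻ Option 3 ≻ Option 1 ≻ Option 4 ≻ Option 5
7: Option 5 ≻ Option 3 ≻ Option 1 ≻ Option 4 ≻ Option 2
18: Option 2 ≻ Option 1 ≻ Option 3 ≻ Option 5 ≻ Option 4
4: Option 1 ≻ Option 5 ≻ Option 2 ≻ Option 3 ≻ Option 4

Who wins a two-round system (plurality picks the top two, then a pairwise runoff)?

Option 1

Round 1 first-place votes: Option 1 15, Option 2 20, Option 3 10, Option 4 0, Option 5 7. Option 2 and Option 1 advance.
Runoff: Option 2 is ranked above Option 1 on 20 ballots, Option 1 above Option 2 on 32.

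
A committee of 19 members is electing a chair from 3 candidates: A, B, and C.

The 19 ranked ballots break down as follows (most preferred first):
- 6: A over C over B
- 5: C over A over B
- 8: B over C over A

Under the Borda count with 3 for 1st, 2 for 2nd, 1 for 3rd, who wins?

A: 6×3 + 5×2 + 8×1 = 36
B: 6×1 + 5×1 + 8×3 = 35
C: 6×2 + 5×3 + 8×2 = 43

C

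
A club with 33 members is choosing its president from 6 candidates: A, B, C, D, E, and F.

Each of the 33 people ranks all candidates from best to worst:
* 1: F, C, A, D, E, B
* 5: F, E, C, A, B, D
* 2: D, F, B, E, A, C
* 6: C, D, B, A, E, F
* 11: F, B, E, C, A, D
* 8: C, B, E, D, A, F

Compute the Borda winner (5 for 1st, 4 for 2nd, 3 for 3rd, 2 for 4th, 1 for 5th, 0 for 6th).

A: 1×3 + 5×2 + 2×1 + 6×2 + 11×1 + 8×1 = 46
B: 1×0 + 5×1 + 2×3 + 6×3 + 11×4 + 8×4 = 105
C: 1×4 + 5×3 + 2×0 + 6×5 + 11×2 + 8×5 = 111
D: 1×2 + 5×0 + 2×5 + 6×4 + 11×0 + 8×2 = 52
E: 1×1 + 5×4 + 2×2 + 6×1 + 11×3 + 8×3 = 88
F: 1×5 + 5×5 + 2×4 + 6×0 + 11×5 + 8×0 = 93

C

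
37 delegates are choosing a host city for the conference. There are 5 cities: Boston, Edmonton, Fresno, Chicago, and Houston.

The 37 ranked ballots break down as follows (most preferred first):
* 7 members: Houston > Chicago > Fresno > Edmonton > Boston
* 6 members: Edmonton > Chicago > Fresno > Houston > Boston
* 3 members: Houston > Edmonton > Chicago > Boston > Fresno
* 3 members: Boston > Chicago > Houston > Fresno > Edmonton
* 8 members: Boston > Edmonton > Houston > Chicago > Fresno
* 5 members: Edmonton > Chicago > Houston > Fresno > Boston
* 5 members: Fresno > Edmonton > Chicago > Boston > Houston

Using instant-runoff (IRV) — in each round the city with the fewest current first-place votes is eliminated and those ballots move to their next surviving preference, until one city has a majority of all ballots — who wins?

Round 1: Boston 11, Edmonton 11, Fresno 5, Chicago 0, Houston 10. Chicago eliminated.
Round 2: Boston 11, Edmonton 11, Fresno 5, Houston 10. Fresno eliminated.
Round 3: Boston 11, Edmonton 16, Houston 10. Houston eliminated.
Round 4: Boston 11, Edmonton 26. Edmonton has a majority (≥19).

Edmonton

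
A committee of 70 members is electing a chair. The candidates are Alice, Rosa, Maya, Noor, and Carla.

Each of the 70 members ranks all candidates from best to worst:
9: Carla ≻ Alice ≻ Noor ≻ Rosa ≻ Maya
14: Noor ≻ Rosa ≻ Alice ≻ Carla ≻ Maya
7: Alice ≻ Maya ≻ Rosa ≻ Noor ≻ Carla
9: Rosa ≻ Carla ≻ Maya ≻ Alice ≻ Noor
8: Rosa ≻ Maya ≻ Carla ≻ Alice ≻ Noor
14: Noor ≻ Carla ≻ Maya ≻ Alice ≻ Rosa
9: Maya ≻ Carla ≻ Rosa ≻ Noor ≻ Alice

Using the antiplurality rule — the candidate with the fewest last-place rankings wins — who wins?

Last-place votes: Alice 9, Rosa 14, Maya 23, Noor 17, Carla 7.

Carla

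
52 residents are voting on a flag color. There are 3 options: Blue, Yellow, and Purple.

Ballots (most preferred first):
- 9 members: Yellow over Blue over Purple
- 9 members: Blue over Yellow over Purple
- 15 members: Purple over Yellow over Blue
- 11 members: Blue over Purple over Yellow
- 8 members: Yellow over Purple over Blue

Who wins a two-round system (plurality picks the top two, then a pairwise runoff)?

Round 1 first-place votes: Blue 20, Yellow 17, Purple 15. Blue and Yellow advance.
Runoff: Blue is ranked above Yellow on 20 ballots, Yellow above Blue on 32.

Yellow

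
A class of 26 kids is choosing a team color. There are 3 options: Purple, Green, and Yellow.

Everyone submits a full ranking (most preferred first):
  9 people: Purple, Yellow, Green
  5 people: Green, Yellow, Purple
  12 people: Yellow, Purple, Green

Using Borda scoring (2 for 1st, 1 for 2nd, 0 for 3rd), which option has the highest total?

Yellow

Purple: 9×2 + 5×0 + 12×1 = 30
Green: 9×0 + 5×2 + 12×0 = 10
Yellow: 9×1 + 5×1 + 12×2 = 38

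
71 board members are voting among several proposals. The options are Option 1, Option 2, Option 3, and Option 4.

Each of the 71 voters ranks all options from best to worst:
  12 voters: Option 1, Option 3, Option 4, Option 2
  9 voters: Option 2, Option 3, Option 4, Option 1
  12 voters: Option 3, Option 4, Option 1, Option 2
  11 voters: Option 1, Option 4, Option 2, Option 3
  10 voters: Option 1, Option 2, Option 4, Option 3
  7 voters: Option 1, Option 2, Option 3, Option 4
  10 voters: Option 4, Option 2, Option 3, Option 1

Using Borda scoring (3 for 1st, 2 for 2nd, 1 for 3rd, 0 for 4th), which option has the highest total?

Option 1

Option 1: 12×3 + 9×0 + 12×1 + 11×3 + 10×3 + 7×3 + 10×0 = 132
Option 2: 12×0 + 9×3 + 12×0 + 11×1 + 10×2 + 7×2 + 10×2 = 92
Option 3: 12×2 + 9×2 + 12×3 + 11×0 + 10×0 + 7×1 + 10×1 = 95
Option 4: 12×1 + 9×1 + 12×2 + 11×2 + 10×1 + 7×0 + 10×3 = 107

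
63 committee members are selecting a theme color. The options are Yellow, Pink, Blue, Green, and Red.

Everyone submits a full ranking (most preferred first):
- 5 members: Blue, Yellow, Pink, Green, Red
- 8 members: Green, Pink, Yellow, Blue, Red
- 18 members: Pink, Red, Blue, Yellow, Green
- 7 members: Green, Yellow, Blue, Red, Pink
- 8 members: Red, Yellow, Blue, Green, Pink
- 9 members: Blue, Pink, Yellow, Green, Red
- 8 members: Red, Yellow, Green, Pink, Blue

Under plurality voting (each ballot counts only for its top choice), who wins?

Pink

First-place votes: Yellow 0, Pink 18, Blue 14, Green 15, Red 16.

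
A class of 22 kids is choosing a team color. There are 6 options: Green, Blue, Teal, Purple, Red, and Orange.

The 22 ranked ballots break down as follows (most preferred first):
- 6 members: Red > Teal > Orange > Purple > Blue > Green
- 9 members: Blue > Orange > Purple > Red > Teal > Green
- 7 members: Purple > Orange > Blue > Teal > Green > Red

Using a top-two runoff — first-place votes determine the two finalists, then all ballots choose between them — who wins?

Purple

Round 1 first-place votes: Green 0, Blue 9, Teal 0, Purple 7, Red 6, Orange 0. Blue and Purple advance.
Runoff: Blue is ranked above Purple on 9 ballots, Purple above Blue on 13.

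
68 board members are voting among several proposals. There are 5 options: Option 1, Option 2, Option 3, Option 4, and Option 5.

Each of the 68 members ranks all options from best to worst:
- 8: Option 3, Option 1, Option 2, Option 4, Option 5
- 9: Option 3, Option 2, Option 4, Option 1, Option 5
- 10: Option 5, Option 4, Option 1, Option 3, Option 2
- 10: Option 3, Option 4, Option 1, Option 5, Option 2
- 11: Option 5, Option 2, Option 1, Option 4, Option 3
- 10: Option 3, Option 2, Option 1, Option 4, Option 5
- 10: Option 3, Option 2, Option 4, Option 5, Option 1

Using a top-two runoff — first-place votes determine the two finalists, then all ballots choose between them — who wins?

Option 3

Round 1 first-place votes: Option 1 0, Option 2 0, Option 3 47, Option 4 0, Option 5 21. Option 3 and Option 5 advance.
Runoff: Option 3 is ranked above Option 5 on 47 ballots, Option 5 above Option 3 on 21.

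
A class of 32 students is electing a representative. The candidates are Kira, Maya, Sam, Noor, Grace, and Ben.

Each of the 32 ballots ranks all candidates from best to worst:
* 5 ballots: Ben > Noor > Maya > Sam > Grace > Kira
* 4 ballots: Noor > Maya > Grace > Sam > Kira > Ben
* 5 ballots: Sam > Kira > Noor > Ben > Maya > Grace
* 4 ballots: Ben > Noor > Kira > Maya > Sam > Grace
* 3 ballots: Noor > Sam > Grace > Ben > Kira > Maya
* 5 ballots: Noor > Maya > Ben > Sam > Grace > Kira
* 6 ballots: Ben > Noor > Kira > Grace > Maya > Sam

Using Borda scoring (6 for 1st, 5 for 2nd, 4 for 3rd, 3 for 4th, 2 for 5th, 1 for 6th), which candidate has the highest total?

Kira: 5×1 + 4×2 + 5×5 + 4×4 + 3×2 + 5×1 + 6×4 = 89
Maya: 5×4 + 4×5 + 5×2 + 4×3 + 3×1 + 5×5 + 6×2 = 102
Sam: 5×3 + 4×3 + 5×6 + 4×2 + 3×5 + 5×3 + 6×1 = 101
Noor: 5×5 + 4×6 + 5×4 + 4×5 + 3×6 + 5×6 + 6×5 = 167
Grace: 5×2 + 4×4 + 5×1 + 4×1 + 3×4 + 5×2 + 6×3 = 75
Ben: 5×6 + 4×1 + 5×3 + 4×6 + 3×3 + 5×4 + 6×6 = 138

Noor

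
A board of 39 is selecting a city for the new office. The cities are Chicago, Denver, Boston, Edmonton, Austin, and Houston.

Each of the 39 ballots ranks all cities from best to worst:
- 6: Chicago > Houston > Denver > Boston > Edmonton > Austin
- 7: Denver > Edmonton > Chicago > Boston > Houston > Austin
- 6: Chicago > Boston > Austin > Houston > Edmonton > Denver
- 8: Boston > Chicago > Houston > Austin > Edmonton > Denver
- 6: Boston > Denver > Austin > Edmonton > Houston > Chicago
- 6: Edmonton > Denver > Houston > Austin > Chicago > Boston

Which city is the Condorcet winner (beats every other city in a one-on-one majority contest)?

Chicago

Chicago vs Denver: 20–19
Chicago vs Boston: 25–14
Chicago vs Edmonton: 20–19
Chicago vs Austin: 27–12
Chicago vs Houston: 27–12
Chicago beats every other city.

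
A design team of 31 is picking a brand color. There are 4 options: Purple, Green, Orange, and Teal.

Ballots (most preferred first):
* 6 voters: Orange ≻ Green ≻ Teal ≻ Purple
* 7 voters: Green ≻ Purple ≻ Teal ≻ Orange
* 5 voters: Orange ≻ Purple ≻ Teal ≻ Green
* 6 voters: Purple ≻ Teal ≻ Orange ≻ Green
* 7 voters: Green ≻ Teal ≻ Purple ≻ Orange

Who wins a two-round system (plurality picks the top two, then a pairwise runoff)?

Orange

Round 1 first-place votes: Purple 6, Green 14, Orange 11, Teal 0. Green and Orange advance.
Runoff: Green is ranked above Orange on 14 ballots, Orange above Green on 17.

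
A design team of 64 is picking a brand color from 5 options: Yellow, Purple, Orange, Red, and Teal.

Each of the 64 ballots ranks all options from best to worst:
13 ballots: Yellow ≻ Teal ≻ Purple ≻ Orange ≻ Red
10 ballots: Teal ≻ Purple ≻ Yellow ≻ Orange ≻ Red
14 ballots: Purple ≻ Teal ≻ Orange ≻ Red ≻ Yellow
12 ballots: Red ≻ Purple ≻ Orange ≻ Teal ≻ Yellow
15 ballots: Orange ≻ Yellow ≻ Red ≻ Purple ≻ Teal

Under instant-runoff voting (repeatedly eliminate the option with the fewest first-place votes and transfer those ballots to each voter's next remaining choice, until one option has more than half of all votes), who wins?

Purple

Round 1: Yellow 13, Purple 14, Orange 15, Red 12, Teal 10. Teal eliminated.
Round 2: Yellow 13, Purple 24, Orange 15, Red 12. Red eliminated.
Round 3: Yellow 13, Purple 36, Orange 15. Purple has a majority (≥33).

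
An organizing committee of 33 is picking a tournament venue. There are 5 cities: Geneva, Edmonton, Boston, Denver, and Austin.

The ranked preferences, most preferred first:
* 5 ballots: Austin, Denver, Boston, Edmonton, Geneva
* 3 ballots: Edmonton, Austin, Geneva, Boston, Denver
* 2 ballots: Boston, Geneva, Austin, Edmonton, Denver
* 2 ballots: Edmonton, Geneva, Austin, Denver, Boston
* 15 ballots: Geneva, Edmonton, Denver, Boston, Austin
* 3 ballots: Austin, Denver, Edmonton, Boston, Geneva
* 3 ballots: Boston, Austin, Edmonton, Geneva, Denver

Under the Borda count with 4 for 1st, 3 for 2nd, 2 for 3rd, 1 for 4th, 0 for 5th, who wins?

Geneva: 5×0 + 3×2 + 2×3 + 2×3 + 15×4 + 3×0 + 3×1 = 81
Edmonton: 5×1 + 3×4 + 2×1 + 2×4 + 15×3 + 3×2 + 3×2 = 84
Boston: 5×2 + 3×1 + 2×4 + 2×0 + 15×1 + 3×1 + 3×4 = 51
Denver: 5×3 + 3×0 + 2×0 + 2×1 + 15×2 + 3×3 + 3×0 = 56
Austin: 5×4 + 3×3 + 2×2 + 2×2 + 15×0 + 3×4 + 3×3 = 58

Edmonton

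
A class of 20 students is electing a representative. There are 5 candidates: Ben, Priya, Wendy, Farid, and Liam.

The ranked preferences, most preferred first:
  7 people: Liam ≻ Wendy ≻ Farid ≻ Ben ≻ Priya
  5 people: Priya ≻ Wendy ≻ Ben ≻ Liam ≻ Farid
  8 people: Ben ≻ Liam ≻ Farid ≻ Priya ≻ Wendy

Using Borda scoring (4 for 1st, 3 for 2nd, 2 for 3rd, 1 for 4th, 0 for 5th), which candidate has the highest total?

Liam

Ben: 7×1 + 5×2 + 8×4 = 49
Priya: 7×0 + 5×4 + 8×1 = 28
Wendy: 7×3 + 5×3 + 8×0 = 36
Farid: 7×2 + 5×0 + 8×2 = 30
Liam: 7×4 + 5×1 + 8×3 = 57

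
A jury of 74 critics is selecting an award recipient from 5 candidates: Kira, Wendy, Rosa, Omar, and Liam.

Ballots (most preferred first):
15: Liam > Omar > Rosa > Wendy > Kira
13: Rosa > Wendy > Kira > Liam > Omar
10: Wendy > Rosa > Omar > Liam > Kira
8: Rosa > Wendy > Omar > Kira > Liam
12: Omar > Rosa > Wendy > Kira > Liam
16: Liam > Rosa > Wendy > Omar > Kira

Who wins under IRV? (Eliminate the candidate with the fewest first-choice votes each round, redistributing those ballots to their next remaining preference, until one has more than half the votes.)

Rosa

Round 1: Kira 0, Wendy 10, Rosa 21, Omar 12, Liam 31. Kira eliminated.
Round 2: Wendy 10, Rosa 21, Omar 12, Liam 31. Wendy eliminated.
Round 3: Rosa 31, Omar 12, Liam 31. Omar eliminated.
Round 4: Rosa 43, Liam 31. Rosa has a majority (≥38).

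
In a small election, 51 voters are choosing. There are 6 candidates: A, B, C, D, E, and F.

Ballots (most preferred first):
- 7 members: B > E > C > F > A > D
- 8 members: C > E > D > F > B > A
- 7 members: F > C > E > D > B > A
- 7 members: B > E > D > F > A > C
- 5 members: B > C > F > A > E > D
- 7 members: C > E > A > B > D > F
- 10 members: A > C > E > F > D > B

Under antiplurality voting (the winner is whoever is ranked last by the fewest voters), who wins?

Last-place votes: A 15, B 10, C 7, D 12, E 0, F 7.

E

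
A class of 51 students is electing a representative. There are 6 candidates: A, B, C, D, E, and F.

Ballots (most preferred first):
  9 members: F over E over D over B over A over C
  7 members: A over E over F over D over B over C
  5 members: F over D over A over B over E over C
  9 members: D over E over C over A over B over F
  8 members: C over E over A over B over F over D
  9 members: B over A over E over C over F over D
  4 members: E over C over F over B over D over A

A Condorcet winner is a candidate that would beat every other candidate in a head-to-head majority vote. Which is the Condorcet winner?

E

E vs A: 30–21
E vs B: 37–14
E vs C: 43–8
E vs D: 37–14
E vs F: 37–14
E beats every other candidate.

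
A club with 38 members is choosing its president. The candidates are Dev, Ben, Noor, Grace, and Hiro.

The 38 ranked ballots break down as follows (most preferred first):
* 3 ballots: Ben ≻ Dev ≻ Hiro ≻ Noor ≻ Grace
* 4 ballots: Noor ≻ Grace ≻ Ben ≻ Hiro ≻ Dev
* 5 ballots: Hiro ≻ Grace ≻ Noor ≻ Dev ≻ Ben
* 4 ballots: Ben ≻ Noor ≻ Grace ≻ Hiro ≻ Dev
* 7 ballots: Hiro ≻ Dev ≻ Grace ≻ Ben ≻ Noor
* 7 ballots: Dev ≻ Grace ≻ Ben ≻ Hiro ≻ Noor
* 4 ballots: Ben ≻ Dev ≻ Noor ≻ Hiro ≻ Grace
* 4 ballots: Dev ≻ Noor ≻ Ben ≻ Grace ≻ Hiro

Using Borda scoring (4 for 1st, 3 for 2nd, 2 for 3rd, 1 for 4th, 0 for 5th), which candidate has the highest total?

Dev

Dev: 3×3 + 4×0 + 5×1 + 4×0 + 7×3 + 7×4 + 4×3 + 4×4 = 91
Ben: 3×4 + 4×2 + 5×0 + 4×4 + 7×1 + 7×2 + 4×4 + 4×2 = 81
Noor: 3×1 + 4×4 + 5×2 + 4×3 + 7×0 + 7×0 + 4×2 + 4×3 = 61
Grace: 3×0 + 4×3 + 5×3 + 4×2 + 7×2 + 7×3 + 4×0 + 4×1 = 74
Hiro: 3×2 + 4×1 + 5×4 + 4×1 + 7×4 + 7×1 + 4×1 + 4×0 = 73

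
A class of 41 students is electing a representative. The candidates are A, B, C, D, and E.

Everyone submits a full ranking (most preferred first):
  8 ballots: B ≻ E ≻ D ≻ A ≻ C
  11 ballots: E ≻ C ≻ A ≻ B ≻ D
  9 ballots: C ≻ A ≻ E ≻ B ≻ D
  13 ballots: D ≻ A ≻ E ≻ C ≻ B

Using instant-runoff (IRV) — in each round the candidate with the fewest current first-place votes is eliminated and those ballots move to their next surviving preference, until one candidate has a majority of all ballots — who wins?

Round 1: A 0, B 8, C 9, D 13, E 11. A eliminated.
Round 2: B 8, C 9, D 13, E 11. B eliminated.
Round 3: C 9, D 13, E 19. C eliminated.
Round 4: D 13, E 28. E has a majority (≥21).

E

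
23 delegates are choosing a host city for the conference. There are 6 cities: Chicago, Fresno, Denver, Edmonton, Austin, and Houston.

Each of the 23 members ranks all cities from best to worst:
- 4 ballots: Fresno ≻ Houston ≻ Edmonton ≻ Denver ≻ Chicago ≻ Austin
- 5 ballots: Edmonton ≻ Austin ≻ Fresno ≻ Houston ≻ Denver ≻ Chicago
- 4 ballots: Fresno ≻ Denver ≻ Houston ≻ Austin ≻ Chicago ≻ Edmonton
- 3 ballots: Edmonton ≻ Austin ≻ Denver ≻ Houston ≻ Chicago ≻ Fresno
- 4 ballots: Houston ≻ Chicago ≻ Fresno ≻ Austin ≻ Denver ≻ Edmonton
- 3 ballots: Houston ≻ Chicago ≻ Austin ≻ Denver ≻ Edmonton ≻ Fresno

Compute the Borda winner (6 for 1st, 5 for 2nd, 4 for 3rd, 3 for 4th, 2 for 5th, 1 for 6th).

Houston

Chicago: 4×2 + 5×1 + 4×2 + 3×2 + 4×5 + 3×5 = 62
Fresno: 4×6 + 5×4 + 4×6 + 3×1 + 4×4 + 3×1 = 90
Denver: 4×3 + 5×2 + 4×5 + 3×4 + 4×2 + 3×3 = 71
Edmonton: 4×4 + 5×6 + 4×1 + 3×6 + 4×1 + 3×2 = 78
Austin: 4×1 + 5×5 + 4×3 + 3×5 + 4×3 + 3×4 = 80
Houston: 4×5 + 5×3 + 4×4 + 3×3 + 4×6 + 3×6 = 102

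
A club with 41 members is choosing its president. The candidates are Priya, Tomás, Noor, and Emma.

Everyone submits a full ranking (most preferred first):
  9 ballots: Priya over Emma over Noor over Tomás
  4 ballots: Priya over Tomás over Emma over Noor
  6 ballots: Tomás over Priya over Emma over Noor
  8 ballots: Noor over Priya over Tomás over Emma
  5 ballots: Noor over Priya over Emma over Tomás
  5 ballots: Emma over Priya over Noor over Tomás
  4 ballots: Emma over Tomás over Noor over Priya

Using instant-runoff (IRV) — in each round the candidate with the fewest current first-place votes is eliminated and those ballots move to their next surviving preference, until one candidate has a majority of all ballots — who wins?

Priya

Round 1: Priya 13, Tomás 6, Noor 13, Emma 9. Tomás eliminated.
Round 2: Priya 19, Noor 13, Emma 9. Emma eliminated.
Round 3: Priya 24, Noor 17. Priya has a majority (≥21).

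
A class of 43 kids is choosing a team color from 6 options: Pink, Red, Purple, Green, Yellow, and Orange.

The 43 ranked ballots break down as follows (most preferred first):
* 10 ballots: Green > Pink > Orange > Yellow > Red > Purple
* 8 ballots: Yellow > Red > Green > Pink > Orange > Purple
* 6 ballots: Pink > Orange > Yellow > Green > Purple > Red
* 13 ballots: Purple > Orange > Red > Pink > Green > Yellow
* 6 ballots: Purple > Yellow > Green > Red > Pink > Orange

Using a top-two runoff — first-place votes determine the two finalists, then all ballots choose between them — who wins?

Green

Round 1 first-place votes: Pink 6, Red 0, Purple 19, Green 10, Yellow 8, Orange 0. Purple and Green advance.
Runoff: Purple is ranked above Green on 19 ballots, Green above Purple on 24.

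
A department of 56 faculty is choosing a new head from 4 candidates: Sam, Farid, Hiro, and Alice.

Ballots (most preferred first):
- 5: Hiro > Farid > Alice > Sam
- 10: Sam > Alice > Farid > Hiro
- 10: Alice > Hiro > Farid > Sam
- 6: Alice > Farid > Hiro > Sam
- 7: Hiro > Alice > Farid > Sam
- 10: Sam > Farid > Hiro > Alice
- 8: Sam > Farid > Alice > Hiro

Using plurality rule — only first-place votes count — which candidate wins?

Sam

First-place votes: Sam 28, Farid 0, Hiro 12, Alice 16.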